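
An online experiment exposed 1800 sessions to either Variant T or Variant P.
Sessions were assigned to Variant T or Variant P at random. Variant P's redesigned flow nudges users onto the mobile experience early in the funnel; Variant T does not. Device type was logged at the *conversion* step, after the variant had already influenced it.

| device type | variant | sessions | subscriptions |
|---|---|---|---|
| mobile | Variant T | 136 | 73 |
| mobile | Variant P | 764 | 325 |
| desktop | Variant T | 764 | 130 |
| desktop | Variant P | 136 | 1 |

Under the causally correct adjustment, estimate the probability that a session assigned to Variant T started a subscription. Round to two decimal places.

The stratified and pooled comparisons disagree (Variant T wins within each device type; Variant P wins overall), so the answer turns on the causal role of device type.
The distribution of device type is itself part of what the variant does — it is an intermediate outcome. Holding it fixed would remove that part of the effect; the total effect is the pooled difference.
So P(outcome | do(Variant T)) is just the pooled rate for Variant T: 203/900 = 0.226.

0.23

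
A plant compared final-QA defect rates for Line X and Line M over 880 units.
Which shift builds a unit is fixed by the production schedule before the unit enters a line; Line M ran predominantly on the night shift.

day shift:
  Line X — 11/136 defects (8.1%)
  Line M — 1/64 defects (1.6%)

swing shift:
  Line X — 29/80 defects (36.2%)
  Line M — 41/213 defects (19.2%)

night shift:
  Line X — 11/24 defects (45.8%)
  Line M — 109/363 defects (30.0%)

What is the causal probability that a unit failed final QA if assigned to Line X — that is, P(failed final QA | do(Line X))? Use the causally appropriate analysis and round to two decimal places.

0.34

The imbalance in shift arose from how units were allocated, not from anything the line did; and shift independently affects the outcome. The pooled gap is confounded — condition on shift.
Standardising Line X to the population shift mix: 0.227·11/136 + 0.333·29/80 + 0.440·11/24 = 0.341.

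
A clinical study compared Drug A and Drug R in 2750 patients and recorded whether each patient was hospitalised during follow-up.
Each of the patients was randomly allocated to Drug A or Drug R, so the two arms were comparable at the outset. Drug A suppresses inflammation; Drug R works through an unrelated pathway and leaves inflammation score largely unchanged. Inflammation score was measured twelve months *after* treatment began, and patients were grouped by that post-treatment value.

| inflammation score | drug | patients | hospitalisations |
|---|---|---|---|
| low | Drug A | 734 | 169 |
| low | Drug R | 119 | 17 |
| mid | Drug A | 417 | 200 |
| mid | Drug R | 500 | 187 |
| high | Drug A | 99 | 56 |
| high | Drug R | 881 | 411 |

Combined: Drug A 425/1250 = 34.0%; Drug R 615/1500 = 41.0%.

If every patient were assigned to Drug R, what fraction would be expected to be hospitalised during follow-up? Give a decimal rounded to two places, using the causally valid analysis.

The inflammation score-specific comparison favours Drug R throughout, but the pooled figures favour Drug A. The question is whether to condition on inflammation score.
Stratifying would compare drugs among patients the drugs themselves sorted into inflammation score groups — a form of selection on an intermediate. The unconditioned pooled rates give the total causal effect.
So P(outcome | do(Drug R)) is just the pooled rate for Drug R: 615/1500 = 0.410.

0.41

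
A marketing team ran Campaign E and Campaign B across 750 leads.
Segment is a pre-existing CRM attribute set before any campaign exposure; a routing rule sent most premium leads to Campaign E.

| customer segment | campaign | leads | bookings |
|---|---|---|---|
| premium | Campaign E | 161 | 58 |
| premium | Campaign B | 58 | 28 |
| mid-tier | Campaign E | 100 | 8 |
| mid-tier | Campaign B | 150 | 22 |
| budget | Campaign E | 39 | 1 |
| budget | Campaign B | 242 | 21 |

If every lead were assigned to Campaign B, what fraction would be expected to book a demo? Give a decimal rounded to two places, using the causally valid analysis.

The customer segment-specific comparison favours Campaign B throughout, but the pooled figures favour Campaign E. The question is whether to condition on customer segment.
Customer segment satisfies the back-door criterion: it is not a descendant of the campaign, and it blocks the spurious path from campaign to outcome. Adjusting for it (i.e., using the within-customer segment rates) gives the causal effect.
Standardising Campaign B to the population customer segment mix: 0.292·28/58 + 0.333·22/150 + 0.375·21/242 = 0.222.

0.22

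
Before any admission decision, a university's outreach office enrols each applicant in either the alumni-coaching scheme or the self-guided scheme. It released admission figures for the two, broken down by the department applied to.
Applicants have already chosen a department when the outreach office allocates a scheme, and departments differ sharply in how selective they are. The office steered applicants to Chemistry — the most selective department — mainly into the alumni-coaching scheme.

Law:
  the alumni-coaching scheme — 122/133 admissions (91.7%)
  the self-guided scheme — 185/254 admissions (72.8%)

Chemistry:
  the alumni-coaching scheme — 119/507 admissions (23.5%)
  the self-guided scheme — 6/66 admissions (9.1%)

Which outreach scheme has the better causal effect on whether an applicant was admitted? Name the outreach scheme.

the alumni-coaching scheme

The stratified and pooled comparisons disagree (the alumni-coaching scheme wins within each department; the self-guided scheme wins overall), so the answer turns on the causal role of department.
Department is set before the outreach scheme has any effect — it is not caused by the outreach scheme — and it independently drives the outcome. That makes it a confounder, so the causal comparison is within department levels.
Within each level — Law: 91.7% vs 72.8%; Chemistry: 23.5% vs 9.1% — the alumni-coaching scheme is higher every time.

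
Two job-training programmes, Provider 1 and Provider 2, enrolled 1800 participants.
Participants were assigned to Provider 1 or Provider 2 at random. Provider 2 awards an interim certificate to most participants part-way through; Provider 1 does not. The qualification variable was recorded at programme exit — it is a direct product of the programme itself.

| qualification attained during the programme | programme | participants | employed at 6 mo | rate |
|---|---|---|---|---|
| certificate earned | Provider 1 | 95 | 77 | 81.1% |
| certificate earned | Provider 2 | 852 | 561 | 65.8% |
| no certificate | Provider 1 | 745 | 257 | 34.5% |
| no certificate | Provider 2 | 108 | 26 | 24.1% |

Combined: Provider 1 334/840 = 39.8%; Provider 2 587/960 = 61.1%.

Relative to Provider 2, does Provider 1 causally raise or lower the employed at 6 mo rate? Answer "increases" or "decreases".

The stratified and pooled comparisons disagree (Provider 1 wins within each qualification attained during the programme; Provider 2 wins overall), so the answer turns on the causal role of qualification attained during the programme.
Qualification attained during the programme lies on the pathway programme → qualification attained during the programme → outcome, so adjusting for it blocks the indirect effect. For the total causal effect of programme, use the unadjusted pooled rates.
Pooled: Provider 1 39.8% vs Provider 2 61.1%; Provider 2 is higher overall.

decreases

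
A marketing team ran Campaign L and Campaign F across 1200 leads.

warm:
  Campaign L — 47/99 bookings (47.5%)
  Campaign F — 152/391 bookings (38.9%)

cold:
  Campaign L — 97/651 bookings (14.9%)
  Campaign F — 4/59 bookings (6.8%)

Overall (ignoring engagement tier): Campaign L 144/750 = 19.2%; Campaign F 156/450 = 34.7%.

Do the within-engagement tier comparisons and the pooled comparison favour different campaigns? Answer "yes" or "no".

Within each engagement tier level (warm 47.5% vs 38.9%; cold 14.9% vs 6.8%), Campaign L has the higher rate every time. Pooled: 19.2% vs 34.7% — Campaign F has the higher rate overall. The two comparisons disagree.

yes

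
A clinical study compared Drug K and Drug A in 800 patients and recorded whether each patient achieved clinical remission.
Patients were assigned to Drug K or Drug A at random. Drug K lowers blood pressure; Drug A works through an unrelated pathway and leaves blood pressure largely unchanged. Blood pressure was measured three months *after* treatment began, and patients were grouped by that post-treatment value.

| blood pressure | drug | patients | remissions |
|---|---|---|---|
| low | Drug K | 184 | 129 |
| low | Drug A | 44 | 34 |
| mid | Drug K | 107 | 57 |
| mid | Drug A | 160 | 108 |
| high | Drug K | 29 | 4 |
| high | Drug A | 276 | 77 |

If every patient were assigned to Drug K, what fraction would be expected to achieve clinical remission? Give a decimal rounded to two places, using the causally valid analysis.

Drug A is higher inside every blood pressure stratum but Drug K is higher in aggregate. Whether to stratify depends on how blood pressure relates to the drug.
The distribution of blood pressure is itself part of what the drug does — it is an intermediate outcome. Holding it fixed would remove that part of the effect; the total effect is the pooled difference.
So P(outcome | do(Drug K)) is just the pooled rate for Drug K: 190/320 = 0.594.

0.59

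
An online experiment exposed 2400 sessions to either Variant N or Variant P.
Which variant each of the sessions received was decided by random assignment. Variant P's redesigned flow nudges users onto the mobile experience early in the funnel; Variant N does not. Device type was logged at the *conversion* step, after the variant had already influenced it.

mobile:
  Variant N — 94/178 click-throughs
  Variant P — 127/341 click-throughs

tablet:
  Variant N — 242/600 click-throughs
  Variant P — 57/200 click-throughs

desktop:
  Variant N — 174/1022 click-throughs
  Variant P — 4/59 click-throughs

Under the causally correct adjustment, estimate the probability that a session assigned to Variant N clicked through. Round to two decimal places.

The stratified and pooled comparisons disagree (Variant N wins within each device type; Variant P wins overall), so the answer turns on the causal role of device type.
Device type is recorded after the variant and is itself shifted by it — it sits on the causal path from variant to outcome. Conditioning on a mediator would strip out part of the effect we want; the pooled comparison gives the total causal effect.
So P(outcome | do(Variant N)) is just the pooled rate for Variant N: 510/1800 = 0.283.

0.28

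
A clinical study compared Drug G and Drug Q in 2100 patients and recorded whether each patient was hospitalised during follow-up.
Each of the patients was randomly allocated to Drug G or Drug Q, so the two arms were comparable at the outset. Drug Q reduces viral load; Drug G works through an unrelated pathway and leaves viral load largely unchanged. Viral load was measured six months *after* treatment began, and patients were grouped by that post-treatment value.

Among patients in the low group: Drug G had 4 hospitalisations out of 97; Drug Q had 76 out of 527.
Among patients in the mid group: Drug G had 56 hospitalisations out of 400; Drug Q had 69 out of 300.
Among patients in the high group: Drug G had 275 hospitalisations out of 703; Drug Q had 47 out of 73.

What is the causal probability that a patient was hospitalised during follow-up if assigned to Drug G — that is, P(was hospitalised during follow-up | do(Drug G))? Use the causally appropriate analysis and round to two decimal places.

0.28

Within every viral load level Drug G has the lower rate, yet pooled Drug Q does — Simpson's reversal.
Viral load is downstream of the drug. One should not condition on a consequence of treatment, so the overall rates are the right comparison.
So P(outcome | do(Drug G)) is just the pooled rate for Drug G: 335/1200 = 0.279.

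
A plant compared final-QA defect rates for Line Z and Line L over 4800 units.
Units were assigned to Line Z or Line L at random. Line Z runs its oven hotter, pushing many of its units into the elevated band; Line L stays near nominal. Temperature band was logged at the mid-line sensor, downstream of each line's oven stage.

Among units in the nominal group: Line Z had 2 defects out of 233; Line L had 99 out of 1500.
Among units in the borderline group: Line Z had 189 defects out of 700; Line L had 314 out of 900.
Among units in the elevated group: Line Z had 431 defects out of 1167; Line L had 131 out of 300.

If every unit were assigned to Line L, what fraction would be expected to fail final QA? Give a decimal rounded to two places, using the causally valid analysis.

The in-process temperature band-specific comparison favours Line Z throughout, but the pooled figures favour Line L. The question is whether to condition on in-process temperature band.
The distribution of in-process temperature band is itself part of what the line does — it is an intermediate outcome. Holding it fixed would remove that part of the effect; the total effect is the pooled difference.
So P(outcome | do(Line L)) is just the pooled rate for Line L: 544/2700 = 0.201.

0.20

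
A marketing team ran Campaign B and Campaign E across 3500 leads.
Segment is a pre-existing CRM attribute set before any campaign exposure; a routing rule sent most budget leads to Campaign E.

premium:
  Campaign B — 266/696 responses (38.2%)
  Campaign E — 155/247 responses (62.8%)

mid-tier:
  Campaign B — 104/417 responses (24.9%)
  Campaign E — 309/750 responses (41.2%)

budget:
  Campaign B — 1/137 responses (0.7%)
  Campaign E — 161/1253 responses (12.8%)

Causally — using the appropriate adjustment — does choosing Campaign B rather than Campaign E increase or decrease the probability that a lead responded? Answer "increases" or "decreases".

decreases

The customer segment-specific comparison favours Campaign E throughout, but the pooled figures favour Campaign B. The question is whether to condition on customer segment.
Nothing the campaign does changes customer segment; the imbalance is an allocation artefact. With customer segment also predicting the outcome, the pooled figure is confounded, and the within-stratum comparison is the causal one.
Within each level — premium: 38.2% vs 62.8%; mid-tier: 24.9% vs 41.2%; budget: 0.7% vs 12.8% — Campaign E is higher every time.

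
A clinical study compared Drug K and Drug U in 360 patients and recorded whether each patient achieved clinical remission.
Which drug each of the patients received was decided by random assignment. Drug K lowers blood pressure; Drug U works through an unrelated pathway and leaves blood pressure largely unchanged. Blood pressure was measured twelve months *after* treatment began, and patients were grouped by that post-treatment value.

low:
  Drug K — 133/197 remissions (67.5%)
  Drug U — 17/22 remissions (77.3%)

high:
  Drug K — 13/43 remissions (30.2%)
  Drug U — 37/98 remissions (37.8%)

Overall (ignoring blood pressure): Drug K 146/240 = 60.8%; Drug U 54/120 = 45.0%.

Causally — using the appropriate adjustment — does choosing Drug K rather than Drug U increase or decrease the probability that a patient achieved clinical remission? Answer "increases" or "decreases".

increases

Blood pressure here is a post-treatment variable shaped by the drug; conditioning on it would introduce bias rather than remove it. The overall comparison is the causal one.
Pooled: Drug K 60.8% vs Drug U 45.0%; Drug K is higher overall.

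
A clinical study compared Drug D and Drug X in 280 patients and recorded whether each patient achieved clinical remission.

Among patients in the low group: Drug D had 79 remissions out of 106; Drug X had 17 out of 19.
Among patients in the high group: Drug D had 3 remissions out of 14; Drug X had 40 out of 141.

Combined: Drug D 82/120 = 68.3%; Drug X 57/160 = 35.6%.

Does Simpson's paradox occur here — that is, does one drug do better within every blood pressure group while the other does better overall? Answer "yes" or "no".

yes

Within each blood pressure level (low 74.5% vs 89.5%; high 21.4% vs 28.4%), Drug X has the higher rate every time. Pooled: 68.3% vs 35.6% — Drug D has the higher rate overall. The two comparisons disagree.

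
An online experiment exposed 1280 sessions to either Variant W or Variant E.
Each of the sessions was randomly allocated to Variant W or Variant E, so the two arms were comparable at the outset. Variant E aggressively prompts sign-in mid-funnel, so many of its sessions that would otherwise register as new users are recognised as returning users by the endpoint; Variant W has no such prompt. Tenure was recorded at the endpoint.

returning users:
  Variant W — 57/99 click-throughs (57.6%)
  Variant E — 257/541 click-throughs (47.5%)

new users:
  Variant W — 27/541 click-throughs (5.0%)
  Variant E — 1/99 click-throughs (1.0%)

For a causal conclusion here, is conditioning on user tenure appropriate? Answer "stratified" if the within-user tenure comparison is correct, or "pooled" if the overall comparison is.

The stratified and pooled comparisons disagree (Variant W wins within each user tenure; Variant E wins overall), so the answer turns on the causal role of user tenure.
User tenure lies on the pathway variant → user tenure → outcome, so adjusting for it blocks the indirect effect. For the total causal effect of variant, use the unadjusted pooled rates.
Pooled: Variant W 13.1% vs Variant E 40.3%; Variant E is higher overall.

pooled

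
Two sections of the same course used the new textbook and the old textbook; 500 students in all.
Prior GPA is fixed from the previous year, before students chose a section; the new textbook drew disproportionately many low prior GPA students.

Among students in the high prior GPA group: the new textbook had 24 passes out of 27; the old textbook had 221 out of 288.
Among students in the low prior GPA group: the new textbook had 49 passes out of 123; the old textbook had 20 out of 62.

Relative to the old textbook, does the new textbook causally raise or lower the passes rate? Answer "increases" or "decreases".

increases

Since prior GPA band is a pre-existing factor (not a product of the teaching method) and it affects the outcome on its own, it is a confounder. The stratified rates, not the pooled rate, identify the causal effect.
Within each level — high prior GPA: 88.9% vs 76.7%; low prior GPA: 39.8% vs 32.3% — the new textbook is higher every time.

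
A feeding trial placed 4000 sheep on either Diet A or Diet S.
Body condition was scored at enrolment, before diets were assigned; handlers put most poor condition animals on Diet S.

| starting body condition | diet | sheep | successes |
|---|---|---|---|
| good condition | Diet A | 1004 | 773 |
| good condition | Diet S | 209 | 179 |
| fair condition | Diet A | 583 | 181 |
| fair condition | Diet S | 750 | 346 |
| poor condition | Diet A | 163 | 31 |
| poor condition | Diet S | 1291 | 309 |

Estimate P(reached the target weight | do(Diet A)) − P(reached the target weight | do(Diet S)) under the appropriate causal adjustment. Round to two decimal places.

-0.09

The starting body condition-specific comparison favours Diet S throughout, but the pooled figures favour Diet A. The question is whether to condition on starting body condition.
Here starting body condition is a common cause — it drives both which diet a case falls under and the outcome. The crude comparison mixes populations; the stratum-specific rates are the causally relevant ones.
Adjusting over the population distribution of starting body condition: 0.303·(0.770−0.856) + 0.333·(0.310−0.461) + 0.363·(0.190−0.239) = -0.094.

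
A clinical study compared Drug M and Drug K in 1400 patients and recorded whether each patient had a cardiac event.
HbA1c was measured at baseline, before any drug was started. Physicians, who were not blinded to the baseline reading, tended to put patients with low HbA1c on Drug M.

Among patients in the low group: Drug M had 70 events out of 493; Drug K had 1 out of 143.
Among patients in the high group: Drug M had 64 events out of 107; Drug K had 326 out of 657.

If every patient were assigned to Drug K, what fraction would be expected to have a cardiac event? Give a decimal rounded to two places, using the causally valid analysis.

Nothing the drug does changes HbA1c; the imbalance is an allocation artefact. With HbA1c also predicting the outcome, the pooled figure is confounded, and the within-stratum comparison is the causal one.
Standardising Drug K to the population HbA1c mix: 0.454·1/143 + 0.546·326/657 = 0.274.

0.27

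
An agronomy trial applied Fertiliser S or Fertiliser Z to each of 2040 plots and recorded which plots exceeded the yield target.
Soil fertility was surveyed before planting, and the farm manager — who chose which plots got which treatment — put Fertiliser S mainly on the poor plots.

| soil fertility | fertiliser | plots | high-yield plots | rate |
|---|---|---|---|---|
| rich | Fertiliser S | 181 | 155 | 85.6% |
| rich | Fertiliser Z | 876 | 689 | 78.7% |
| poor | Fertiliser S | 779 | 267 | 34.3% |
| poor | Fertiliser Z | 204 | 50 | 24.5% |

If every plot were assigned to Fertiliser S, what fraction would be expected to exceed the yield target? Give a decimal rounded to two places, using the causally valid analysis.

0.61

Here soil fertility is a common cause — it drives both which fertiliser a case falls under and the outcome. The crude comparison mixes populations; the stratum-specific rates are the causally relevant ones.
Standardising Fertiliser S to the population soil fertility mix: 0.518·155/181 + 0.482·267/779 = 0.609.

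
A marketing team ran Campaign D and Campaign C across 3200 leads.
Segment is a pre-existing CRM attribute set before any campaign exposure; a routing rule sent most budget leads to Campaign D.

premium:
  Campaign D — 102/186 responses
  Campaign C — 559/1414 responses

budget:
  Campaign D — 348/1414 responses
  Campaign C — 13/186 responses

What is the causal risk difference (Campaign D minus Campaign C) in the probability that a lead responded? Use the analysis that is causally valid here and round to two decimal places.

+0.16

The stratified and pooled comparisons disagree (Campaign D wins within each customer segment; Campaign C wins overall), so the answer turns on the causal role of customer segment.
Customer segment satisfies the back-door criterion: it is not a descendant of the campaign, and it blocks the spurious path from campaign to outcome. Adjusting for it (i.e., using the within-customer segment rates) gives the causal effect.
Adjusting over the population distribution of customer segment: 0.500·(0.548−0.395) + 0.500·(0.246−0.070) = +0.165.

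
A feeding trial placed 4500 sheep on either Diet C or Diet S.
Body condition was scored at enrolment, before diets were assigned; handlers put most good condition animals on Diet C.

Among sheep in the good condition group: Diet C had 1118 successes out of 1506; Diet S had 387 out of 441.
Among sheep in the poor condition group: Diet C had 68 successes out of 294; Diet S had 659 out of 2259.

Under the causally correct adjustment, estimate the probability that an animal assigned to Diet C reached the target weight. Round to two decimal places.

0.45

Nothing the diet does changes starting body condition; the imbalance is an allocation artefact. With starting body condition also predicting the outcome, the pooled figure is confounded, and the within-stratum comparison is the causal one.
Standardising Diet C to the population starting body condition mix: 0.433·1118/1506 + 0.567·68/294 = 0.452.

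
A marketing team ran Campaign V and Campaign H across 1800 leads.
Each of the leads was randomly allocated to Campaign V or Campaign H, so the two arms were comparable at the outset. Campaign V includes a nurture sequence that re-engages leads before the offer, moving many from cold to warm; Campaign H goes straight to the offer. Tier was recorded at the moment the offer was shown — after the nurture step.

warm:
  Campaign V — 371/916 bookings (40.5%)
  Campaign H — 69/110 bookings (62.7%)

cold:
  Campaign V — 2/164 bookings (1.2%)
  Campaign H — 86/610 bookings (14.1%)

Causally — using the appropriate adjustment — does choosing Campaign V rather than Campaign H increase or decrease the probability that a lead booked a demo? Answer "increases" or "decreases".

increases

The distribution of engagement tier is itself part of what the campaign does — it is an intermediate outcome. Holding it fixed would remove that part of the effect; the total effect is the pooled difference.
Pooled: Campaign V 34.5% vs Campaign H 21.5%; Campaign V is higher overall.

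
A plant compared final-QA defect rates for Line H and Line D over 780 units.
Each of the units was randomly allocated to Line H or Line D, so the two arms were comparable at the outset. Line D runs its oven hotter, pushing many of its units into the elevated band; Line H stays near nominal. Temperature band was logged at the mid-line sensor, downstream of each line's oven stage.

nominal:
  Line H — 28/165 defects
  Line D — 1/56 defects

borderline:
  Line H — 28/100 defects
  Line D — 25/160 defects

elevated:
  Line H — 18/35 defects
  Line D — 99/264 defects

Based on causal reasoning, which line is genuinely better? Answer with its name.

Line H

In-process temperature band lies on the pathway line → in-process temperature band → outcome, so adjusting for it blocks the indirect effect. For the total causal effect of line, use the unadjusted pooled rates.
Pooled: Line H 24.7% vs Line D 26.0%; Line H is lower overall.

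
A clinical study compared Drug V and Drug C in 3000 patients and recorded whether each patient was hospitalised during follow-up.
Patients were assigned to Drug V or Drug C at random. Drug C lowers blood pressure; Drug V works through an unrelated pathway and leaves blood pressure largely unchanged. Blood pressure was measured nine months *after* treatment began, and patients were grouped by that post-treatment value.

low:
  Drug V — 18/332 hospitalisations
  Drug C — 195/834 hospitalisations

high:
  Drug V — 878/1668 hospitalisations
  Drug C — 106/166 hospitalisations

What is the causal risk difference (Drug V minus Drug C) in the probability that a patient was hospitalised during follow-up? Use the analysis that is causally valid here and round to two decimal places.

+0.15

Blood pressure lies on the pathway drug → blood pressure → outcome, so adjusting for it blocks the indirect effect. For the total causal effect of drug, use the unadjusted pooled rates.
The causal difference is the pooled difference: 0.448 − 0.301 = +0.147.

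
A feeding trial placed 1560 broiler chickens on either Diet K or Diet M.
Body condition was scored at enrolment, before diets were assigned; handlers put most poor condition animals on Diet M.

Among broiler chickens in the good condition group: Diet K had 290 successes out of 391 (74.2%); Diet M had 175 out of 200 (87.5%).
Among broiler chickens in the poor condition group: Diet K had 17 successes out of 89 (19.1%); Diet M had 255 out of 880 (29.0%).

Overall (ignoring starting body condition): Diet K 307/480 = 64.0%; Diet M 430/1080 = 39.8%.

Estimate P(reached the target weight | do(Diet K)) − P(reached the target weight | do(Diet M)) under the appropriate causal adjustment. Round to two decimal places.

Starting body condition satisfies the back-door criterion: it is not a descendant of the diet, and it blocks the spurious path from diet to outcome. Adjusting for it (i.e., using the within-starting body condition rates) gives the causal effect.
Adjusting over the population distribution of starting body condition: 0.379·(0.742−0.875) + 0.621·(0.191−0.290) = -0.112.

-0.11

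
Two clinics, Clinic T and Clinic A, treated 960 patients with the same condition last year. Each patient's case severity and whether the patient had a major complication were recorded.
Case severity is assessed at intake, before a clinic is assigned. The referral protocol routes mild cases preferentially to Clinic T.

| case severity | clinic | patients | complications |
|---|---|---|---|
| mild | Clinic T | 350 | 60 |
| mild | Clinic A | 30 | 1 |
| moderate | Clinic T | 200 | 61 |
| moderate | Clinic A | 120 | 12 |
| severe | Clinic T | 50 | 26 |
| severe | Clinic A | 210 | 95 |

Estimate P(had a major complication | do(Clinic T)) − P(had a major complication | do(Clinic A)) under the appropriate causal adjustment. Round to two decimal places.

The case severity-specific comparison favours Clinic A throughout, but the pooled figures favour Clinic T. The question is whether to condition on case severity.
Case severity differs across clinics for reasons unrelated to any effect of the clinic itself, and it separately predicts the outcome — a classic confounder. We must compare within case severity levels.
Adjusting over the population distribution of case severity: 0.396·(0.171−0.033) + 0.333·(0.305−0.100) + 0.271·(0.520−0.452) = +0.141.

+0.14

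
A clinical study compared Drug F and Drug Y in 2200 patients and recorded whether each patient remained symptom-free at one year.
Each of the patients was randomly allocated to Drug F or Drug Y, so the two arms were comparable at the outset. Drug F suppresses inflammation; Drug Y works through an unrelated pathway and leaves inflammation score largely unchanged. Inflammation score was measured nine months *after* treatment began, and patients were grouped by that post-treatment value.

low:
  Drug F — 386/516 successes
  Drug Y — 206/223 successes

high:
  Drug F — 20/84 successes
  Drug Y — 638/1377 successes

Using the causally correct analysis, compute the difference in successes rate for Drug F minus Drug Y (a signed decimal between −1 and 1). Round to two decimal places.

+0.15

Inflammation score here is a post-treatment variable shaped by the drug; conditioning on it would introduce bias rather than remove it. The overall comparison is the causal one.
The causal difference is the pooled difference: 0.677 − 0.527 = +0.149.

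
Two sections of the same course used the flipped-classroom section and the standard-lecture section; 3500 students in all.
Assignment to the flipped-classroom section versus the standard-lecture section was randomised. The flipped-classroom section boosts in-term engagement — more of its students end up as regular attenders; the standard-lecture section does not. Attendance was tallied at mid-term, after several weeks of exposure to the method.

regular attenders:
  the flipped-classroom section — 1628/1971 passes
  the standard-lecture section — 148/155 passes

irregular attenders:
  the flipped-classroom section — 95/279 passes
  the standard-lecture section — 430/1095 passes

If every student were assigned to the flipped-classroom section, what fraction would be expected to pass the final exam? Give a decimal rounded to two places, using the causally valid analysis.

0.77

Within every mid-term attendance level the standard-lecture section has the higher rate, yet pooled the flipped-classroom section does — Simpson's reversal.
Mid-term attendance is recorded after the teaching method and is itself shifted by it — it sits on the causal path from teaching method to outcome. Conditioning on a mediator would strip out part of the effect we want; the pooled comparison gives the total causal effect.
So P(outcome | do(the flipped-classroom section)) is just the pooled rate for the flipped-classroom section: 1723/2250 = 0.766.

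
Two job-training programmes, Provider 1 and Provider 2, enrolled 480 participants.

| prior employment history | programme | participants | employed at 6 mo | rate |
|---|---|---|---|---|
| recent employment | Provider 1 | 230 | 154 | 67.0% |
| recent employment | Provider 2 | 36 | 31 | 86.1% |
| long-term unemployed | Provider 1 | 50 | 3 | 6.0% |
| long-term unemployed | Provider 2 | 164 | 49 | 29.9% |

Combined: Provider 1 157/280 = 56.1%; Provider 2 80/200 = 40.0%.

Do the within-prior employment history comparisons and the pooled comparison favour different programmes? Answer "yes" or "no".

Within each prior employment history level (recent employment 67.0% vs 86.1%; long-term unemployed 6.0% vs 29.9%), Provider 2 has the higher rate every time. Pooled: 56.1% vs 40.0% — Provider 1 has the higher rate overall. The two comparisons disagree.

yes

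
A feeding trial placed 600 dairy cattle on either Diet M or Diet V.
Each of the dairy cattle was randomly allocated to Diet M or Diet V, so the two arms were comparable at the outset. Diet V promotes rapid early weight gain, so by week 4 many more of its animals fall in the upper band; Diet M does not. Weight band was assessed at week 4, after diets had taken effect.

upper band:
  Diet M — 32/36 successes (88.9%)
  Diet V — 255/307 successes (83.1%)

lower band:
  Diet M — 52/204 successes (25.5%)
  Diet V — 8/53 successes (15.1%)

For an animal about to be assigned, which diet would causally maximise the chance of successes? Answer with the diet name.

Diet V

Because the diet influences week-4 weight band, week-4 weight band is a post-treatment mediator, not a confounder. Stratifying on it would bias the estimate; the causal effect is the crude pooled difference.
Pooled: Diet M 35.0% vs Diet V 73.1%; Diet V is higher overall.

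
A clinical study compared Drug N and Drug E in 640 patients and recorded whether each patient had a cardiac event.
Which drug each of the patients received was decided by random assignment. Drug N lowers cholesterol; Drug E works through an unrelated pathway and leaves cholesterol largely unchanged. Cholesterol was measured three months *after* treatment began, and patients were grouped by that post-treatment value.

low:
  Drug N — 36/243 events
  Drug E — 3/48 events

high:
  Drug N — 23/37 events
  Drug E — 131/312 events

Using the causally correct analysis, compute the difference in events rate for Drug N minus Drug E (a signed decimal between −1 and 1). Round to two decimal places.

The cholesterol-specific comparison favours Drug E throughout, but the pooled figures favour Drug N. The question is whether to condition on cholesterol.
Stratifying would compare drugs among patients the drugs themselves sorted into cholesterol groups — a form of selection on an intermediate. The unconditioned pooled rates give the total causal effect.
The causal difference is the pooled difference: 0.211 − 0.372 = -0.162.

-0.16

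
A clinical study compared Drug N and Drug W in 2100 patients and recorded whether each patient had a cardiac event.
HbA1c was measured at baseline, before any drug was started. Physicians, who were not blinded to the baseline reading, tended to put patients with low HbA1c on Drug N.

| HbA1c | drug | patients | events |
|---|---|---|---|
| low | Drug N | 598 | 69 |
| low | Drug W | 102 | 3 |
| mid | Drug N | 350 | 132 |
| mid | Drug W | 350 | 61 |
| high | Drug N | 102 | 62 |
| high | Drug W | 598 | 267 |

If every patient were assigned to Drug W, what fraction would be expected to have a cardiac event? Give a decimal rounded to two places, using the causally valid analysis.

Within every HbA1c level Drug W has the lower rate, yet pooled Drug N does — Simpson's reversal.
HbA1c is set before the drug has any effect — it is not caused by the drug — and it independently drives the outcome. That makes it a confounder, so the causal comparison is within HbA1c levels.
Standardising Drug W to the population HbA1c mix: 0.333·3/102 + 0.333·61/350 + 0.333·267/598 = 0.217.

0.22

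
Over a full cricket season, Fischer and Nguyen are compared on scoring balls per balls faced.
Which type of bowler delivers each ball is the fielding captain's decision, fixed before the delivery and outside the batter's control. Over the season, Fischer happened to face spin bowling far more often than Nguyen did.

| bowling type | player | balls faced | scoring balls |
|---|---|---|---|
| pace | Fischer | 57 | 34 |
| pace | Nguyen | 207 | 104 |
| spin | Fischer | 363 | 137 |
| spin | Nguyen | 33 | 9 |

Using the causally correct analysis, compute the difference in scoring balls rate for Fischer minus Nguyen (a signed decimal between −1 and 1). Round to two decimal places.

+0.10

The stratified and pooled comparisons disagree (Fischer wins within each bowling type; Nguyen wins overall), so the answer turns on the causal role of bowling type.
The imbalance in bowling type arose from how balls faced were allocated, not from anything the player did; and bowling type independently affects the outcome. The pooled gap is confounded — condition on bowling type.
Adjusting over the population distribution of bowling type: 0.400·(0.596−0.502) + 0.600·(0.377−0.273) = +0.100.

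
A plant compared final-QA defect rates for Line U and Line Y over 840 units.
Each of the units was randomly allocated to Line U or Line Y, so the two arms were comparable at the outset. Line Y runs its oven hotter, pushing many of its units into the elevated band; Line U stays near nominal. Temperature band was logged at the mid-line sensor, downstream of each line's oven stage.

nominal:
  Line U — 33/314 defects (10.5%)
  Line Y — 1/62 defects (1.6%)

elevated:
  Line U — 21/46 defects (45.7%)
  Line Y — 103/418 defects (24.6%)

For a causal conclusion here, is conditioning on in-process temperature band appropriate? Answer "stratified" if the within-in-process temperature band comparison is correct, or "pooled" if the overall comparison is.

pooled

Line Y is lower inside every in-process temperature band stratum but Line U is lower in aggregate. Whether to stratify depends on how in-process temperature band relates to the line.
The distribution of in-process temperature band is itself part of what the line does — it is an intermediate outcome. Holding it fixed would remove that part of the effect; the total effect is the pooled difference.
Pooled: Line U 15.0% vs Line Y 21.7%; Line U is lower overall.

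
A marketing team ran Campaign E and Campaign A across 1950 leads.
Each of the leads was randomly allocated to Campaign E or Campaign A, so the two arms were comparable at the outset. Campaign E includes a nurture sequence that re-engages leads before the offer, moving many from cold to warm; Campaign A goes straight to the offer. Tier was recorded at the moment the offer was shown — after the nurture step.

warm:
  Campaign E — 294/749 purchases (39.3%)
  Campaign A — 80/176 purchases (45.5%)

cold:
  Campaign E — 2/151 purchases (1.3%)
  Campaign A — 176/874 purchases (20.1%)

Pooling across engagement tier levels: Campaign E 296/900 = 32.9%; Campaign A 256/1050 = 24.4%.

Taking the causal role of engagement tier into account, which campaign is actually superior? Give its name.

Campaign E

The distribution of engagement tier is itself part of what the campaign does — it is an intermediate outcome. Holding it fixed would remove that part of the effect; the total effect is the pooled difference.
Pooled: Campaign E 32.9% vs Campaign A 24.4%; Campaign E is higher overall.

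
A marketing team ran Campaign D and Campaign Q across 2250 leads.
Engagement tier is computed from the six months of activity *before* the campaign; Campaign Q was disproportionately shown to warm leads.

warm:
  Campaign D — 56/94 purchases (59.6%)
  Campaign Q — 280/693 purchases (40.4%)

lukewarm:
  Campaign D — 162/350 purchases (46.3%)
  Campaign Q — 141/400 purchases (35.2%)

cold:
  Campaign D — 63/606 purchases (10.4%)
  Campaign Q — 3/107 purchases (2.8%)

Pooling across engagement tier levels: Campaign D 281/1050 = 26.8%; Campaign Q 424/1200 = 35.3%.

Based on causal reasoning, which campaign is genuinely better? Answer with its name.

Campaign D

Within every engagement tier level Campaign D has the higher rate, yet pooled Campaign Q does — Simpson's reversal.
Here engagement tier is a common cause — it drives both which campaign a case falls under and the outcome. The crude comparison mixes populations; the stratum-specific rates are the causally relevant ones.
Within each level — warm: 59.6% vs 40.4%; lukewarm: 46.3% vs 35.2%; cold: 10.4% vs 2.8% — Campaign D is higher every time.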